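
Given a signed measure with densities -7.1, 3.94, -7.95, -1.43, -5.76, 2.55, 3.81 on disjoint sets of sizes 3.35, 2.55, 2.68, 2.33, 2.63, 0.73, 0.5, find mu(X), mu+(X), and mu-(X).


Step 1: Compute signed measure on each set:
  Set 1: -7.1 * 3.35 = -23.785
  Set 2: 3.94 * 2.55 = 10.047
  Set 3: -7.95 * 2.68 = -21.306
  Set 4: -1.43 * 2.33 = -3.3319
  Set 5: -5.76 * 2.63 = -15.1488
  Set 6: 2.55 * 0.73 = 1.8615
  Set 7: 3.81 * 0.5 = 1.905
Step 2: Total signed measure = (-23.785) + (10.047) + (-21.306) + (-3.3319) + (-15.1488) + (1.8615) + (1.905)
     = -49.7582
Step 3: Positive part mu+(X) = sum of positive contributions = 13.8135
Step 4: Negative part mu-(X) = |sum of negative contributions| = 63.5717


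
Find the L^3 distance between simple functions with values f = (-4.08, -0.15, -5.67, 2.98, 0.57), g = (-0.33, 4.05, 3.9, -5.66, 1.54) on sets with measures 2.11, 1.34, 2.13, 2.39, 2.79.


Step 1: Compute differences f_i - g_i:
  -4.08 - -0.33 = -3.75
  -0.15 - 4.05 = -4.2
  -5.67 - 3.9 = -9.57
  2.98 - -5.66 = 8.64
  0.57 - 1.54 = -0.97
Step 2: Compute |diff|^3 * measure for each set:
  |-3.75|^3 * 2.11 = 52.734375 * 2.11 = 111.269531
  |-4.2|^3 * 1.34 = 74.088 * 1.34 = 99.27792
  |-9.57|^3 * 2.13 = 876.467493 * 2.13 = 1866.87576
  |8.64|^3 * 2.39 = 644.972544 * 2.39 = 1541.48438
  |-0.97|^3 * 2.79 = 0.912673 * 2.79 = 2.546358
Step 3: Sum = 3621.453949
Step 4: ||f-g||_3 = (3621.453949)^(1/3) = 15.356573


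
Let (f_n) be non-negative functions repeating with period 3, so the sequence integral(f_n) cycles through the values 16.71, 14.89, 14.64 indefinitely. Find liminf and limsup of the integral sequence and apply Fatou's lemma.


The sequence (integral(f_n)) is periodic with period 3, repeating the values 16.71, 14.89, 14.64 indefinitely.
Step 1: For a periodic sequence, every tail (a_m, a_(m+1), ...) contains all 3 period values infinitely often.
Step 2: Hence inf of every tail = min of the period values = min(16.71, 14.89, 14.64) = 14.64.
        liminf_n integral(f_n) = sup over m of (inf of tail from m) = 14.64.
Step 3: Similarly sup of every tail = max of the period values = 16.71.
        limsup_n integral(f_n) = 16.71.
Step 4: Fatou's lemma: integral(liminf_n f_n) <= liminf_n integral(f_n) = 14.64.
        So the integral of the pointwise liminf is at most 14.64.


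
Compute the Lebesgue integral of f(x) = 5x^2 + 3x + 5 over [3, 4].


The Lebesgue integral of a Riemann-integrable function agrees with the Riemann integral.
Antiderivative F(x) = (5/3)x^3 + (3/2)x^2 + 5x
F(4) = (5/3)*4^3 + (3/2)*4^2 + 5*4
     = (5/3)*64 + (3/2)*16 + 5*4
     = 106.666667 + 24 + 20
     = 150.666667
F(3) = 73.5
Integral = F(4) - F(3) = 150.666667 - 73.5 = 77.166667


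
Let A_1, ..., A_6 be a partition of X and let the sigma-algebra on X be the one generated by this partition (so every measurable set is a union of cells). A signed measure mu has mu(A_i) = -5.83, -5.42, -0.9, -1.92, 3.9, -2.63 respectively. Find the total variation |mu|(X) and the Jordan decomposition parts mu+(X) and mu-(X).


Step 1: Every measurable set is a union of atoms (the cells / points), so a Hahn decomposition is
  obtained by grouping atoms by sign: P = union of atoms with mu > 0, N = union of the remaining atoms.
  Atoms in P (indices): 5;  atoms in N (indices): 1, 2, 3, 4, 6
  Positive values: 3.9
  Negative values: -5.83, -5.42, -0.9, -1.92, -2.63
Step 2: mu+(X) = mu(P) = sum of positive atom values = 3.9
Step 3: mu-(X) = -mu(N) = sum of |negative atom values| = 16.7
Step 4: |mu|(X) = mu+(X) + mu-(X) = 3.9 + 16.7 = 20.6


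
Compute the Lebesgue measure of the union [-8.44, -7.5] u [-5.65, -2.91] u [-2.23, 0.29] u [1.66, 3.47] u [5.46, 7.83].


For pairwise disjoint intervals, m(union) = sum of lengths.
= (-7.5 - -8.44) + (-2.91 - -5.65) + (0.29 - -2.23) + (3.47 - 1.66) + (7.83 - 5.46)
= 0.94 + 2.74 + 2.52 + 1.81 + 2.37
= 10.38


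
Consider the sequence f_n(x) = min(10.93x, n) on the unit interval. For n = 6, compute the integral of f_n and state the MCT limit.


f(x) = 10.93x on [0,1]; f_n(x) = min(10.93x, n). At n = 6:
Step 1: f(x) reaches 6 at x = 6/10.93 = 0.548948
Step 2: integral(f_6) = integral(10.93x, 0, 0.548948) + integral(6, 0.548948, 1)
       = 10.93*0.548948^2/2 + 6*(1 - 0.548948)
       = 1.646844 + 2.706313
       = 4.353156
Step 3: As n -> infinity, f_n increases to f, so by MCT integral(f_n) -> integral(f) = 10.93/2 = 5.465.
Convergence: integral(f_6) = 4.353156 -> 5.465 as n -> infinity


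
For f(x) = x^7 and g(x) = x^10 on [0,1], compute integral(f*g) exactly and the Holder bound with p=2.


Step 1: Exact integral of f*g = integral(x^17, 0, 1) = 1/18
     = 0.055556
Step 2: Holder bound with p=2, q=2:
  ||f||_p = (integral x^14 dx)^(1/2) = (1/15)^(1/2) = 0.258199
  ||g||_q = (integral x^20 dx)^(1/2) = (1/21)^(1/2) = 0.218218
Step 3: Holder bound = ||f||_p * ||g||_q = 0.258199 * 0.218218 = 0.056344
Verification: 0.055556 <= 0.056344 (Holder holds)


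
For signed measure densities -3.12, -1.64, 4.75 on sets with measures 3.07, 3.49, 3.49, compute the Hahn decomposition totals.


Step 1: Compute signed measure on each set:
  Set 1: -3.12 * 3.07 = -9.5784
  Set 2: -1.64 * 3.49 = -5.7236
  Set 3: 4.75 * 3.49 = 16.5775
Step 2: Total signed measure = (-9.5784) + (-5.7236) + (16.5775)
     = 1.2755
Step 3: Positive part mu+(X) = sum of positive contributions = 16.5775
Step 4: Negative part mu-(X) = |sum of negative contributions| = 15.302


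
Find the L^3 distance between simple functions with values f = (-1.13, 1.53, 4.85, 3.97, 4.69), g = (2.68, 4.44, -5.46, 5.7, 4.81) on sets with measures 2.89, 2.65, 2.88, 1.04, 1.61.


Step 1: Compute differences f_i - g_i:
  -1.13 - 2.68 = -3.81
  1.53 - 4.44 = -2.91
  4.85 - -5.46 = 10.31
  3.97 - 5.7 = -1.73
  4.69 - 4.81 = -0.12
Step 2: Compute |diff|^3 * measure for each set:
  |-3.81|^3 * 2.89 = 55.306341 * 2.89 = 159.835325
  |-2.91|^3 * 2.65 = 24.642171 * 2.65 = 65.301753
  |10.31|^3 * 2.88 = 1095.912791 * 2.88 = 3156.228838
  |-1.73|^3 * 1.04 = 5.177717 * 1.04 = 5.384826
  |-0.12|^3 * 1.61 = 0.001728 * 1.61 = 0.002782
Step 3: Sum = 3386.753524
Step 4: ||f-g||_3 = (3386.753524)^(1/3) = 15.017392


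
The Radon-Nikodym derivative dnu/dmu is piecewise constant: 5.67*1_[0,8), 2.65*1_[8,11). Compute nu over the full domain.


Integrate each piece of the Radon-Nikodym derivative:
Step 1: integral_0^8 5.67 dx = 5.67*(8-0) = 5.67*8 = 45.36
Step 2: integral_8^11 2.65 dx = 2.65*(11-8) = 2.65*3 = 7.95
Total: 45.36 + 7.95 = 53.31


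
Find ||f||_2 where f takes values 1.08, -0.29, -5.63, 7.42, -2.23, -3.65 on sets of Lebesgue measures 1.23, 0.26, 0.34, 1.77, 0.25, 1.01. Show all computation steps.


Step 1: Compute |f_i|^2 for each value:
  |1.08|^2 = 1.1664
  |-0.29|^2 = 0.0841
  |-5.63|^2 = 31.6969
  |7.42|^2 = 55.0564
  |-2.23|^2 = 4.9729
  |-3.65|^2 = 13.3225
Step 2: Multiply by measures and sum:
  1.1664 * 1.23 = 1.434672
  0.0841 * 0.26 = 0.021866
  31.6969 * 0.34 = 10.776946
  55.0564 * 1.77 = 97.449828
  4.9729 * 0.25 = 1.243225
  13.3225 * 1.01 = 13.455725
Sum = 1.434672 + 0.021866 + 10.776946 + 97.449828 + 1.243225 + 13.455725 = 124.382262
Step 3: Take the p-th root:
||f||_2 = (124.382262)^(1/2) = 11.15268


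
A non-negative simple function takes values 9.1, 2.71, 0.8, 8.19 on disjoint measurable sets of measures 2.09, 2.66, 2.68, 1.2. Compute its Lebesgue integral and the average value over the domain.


Step 1: Integral = sum(value_i * measure_i)
= 9.1*2.09 + 2.71*2.66 + 0.8*2.68 + 8.19*1.2
= 19.019 + 7.2086 + 2.144 + 9.828
= 38.1996
Step 2: Total measure of domain = 2.09 + 2.66 + 2.68 + 1.2 = 8.63
Step 3: Average value = 38.1996 / 8.63 = 4.426373


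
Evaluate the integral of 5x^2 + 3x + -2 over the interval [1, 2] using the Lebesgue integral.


The Lebesgue integral of a Riemann-integrable function agrees with the Riemann integral.
Antiderivative F(x) = (5/3)x^3 + (3/2)x^2 + -2x
F(2) = (5/3)*2^3 + (3/2)*2^2 + -2*2
     = (5/3)*8 + (3/2)*4 + -2*2
     = 13.333333 + 6 + -4
     = 15.333333
F(1) = 1.166667
Integral = F(2) - F(1) = 15.333333 - 1.166667 = 14.166667


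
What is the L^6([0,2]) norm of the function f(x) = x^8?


Step 1: ||f||_6 = (integral_0^2 |x^8|^6 dx)^(1/6)
     = (integral_0^2 x^48 dx)^(1/6)
Step 2: integral_0^2 x^48 dx = [x^49/(49)] from 0 to 2 = 2^49/49
     = 562949953421312/49 = 1.148877e+13
Step 3: ||f||_6 = (1.148877e+13)^(1/6) = 150.214648


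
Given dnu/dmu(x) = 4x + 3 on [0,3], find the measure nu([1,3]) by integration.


nu(A) = integral_A (dnu/dmu) dmu = integral_1^3 (4x + 3) dx
Step 1: Antiderivative F(x) = (4/2)x^2 + 3x
Step 2: F(3) = (4/2)*3^2 + 3*3 = 18 + 9 = 27
Step 3: F(1) = (4/2)*1^2 + 3*1 = 2 + 3 = 5
Step 4: nu([1,3]) = F(3) - F(1) = 27 - 5 = 22


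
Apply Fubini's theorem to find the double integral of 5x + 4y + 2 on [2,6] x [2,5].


By Fubini, integrate in x first, then y.
Step 1: Fix y, integrate over x in [2,6]:
  integral(5x + 4y + 2, x=2..6)
  = 5*(6^2 - 2^2)/2 + (4y + 2)*(6 - 2)
  = 80 + (4y + 2)*4
  = 80 + 16y + 8
  = 88 + 16y
Step 2: Integrate over y in [2,5]:
  integral(88 + 16y, y=2..5)
  = 88*3 + 16*(5^2 - 2^2)/2
  = 264 + 168
  = 432


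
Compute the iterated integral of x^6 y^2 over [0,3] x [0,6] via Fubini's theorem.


By Fubini's theorem, the double integral factors as a product of single integrals:
Step 1: integral_0^3 x^6 dx = [x^7/7] from 0 to 3
     = 3^7/7 = 312.428571
Step 2: integral_0^6 y^2 dy = [y^3/3] from 0 to 6
     = 6^3/3 = 72
Step 3: Double integral = 312.428571 * 72 = 22494.857143


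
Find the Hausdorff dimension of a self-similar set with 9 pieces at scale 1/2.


For a self-similar set with N copies scaled by 1/r:
dim_H = log(N)/log(r) = log(9)/log(2)
= 2.197225/0.693147
= 3.169925


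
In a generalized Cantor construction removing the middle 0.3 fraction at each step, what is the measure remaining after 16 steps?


Step 1: At each step, fraction remaining = 1 - 0.3 = 0.7
Step 2: After 16 steps, measure = (0.7)^16
Result = 0.003323


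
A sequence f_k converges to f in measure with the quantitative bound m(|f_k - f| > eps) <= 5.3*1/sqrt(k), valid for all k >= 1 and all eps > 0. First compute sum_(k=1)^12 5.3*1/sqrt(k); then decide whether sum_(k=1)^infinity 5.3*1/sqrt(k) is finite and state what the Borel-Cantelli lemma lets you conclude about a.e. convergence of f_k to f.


Step 1: List the terms 5.3*1/sqrt(k) for k = 1 to 12:
  k=1: 5.3
  k=2: 3.747666
  k=3: 3.059956
  k=4: 2.65
  k=5: 2.370232
  k=6: 2.163716
  k=7: 2.003212
  k=8: 1.873833
  k=9: 1.766667
  k=10: 1.676007
  k=11: 1.59801
  k=12: 1.529978
Step 2: Partial sum = 5.3 + 3.747666 + 3.059956 + 2.65 + 2.370232 + 2.163716 + 2.003212 + 1.873833 + 1.766667 + 1.676007 + 1.59801 + 1.529978
     = 29.739277
Step 3: The full series sum_(k>=1) 5.3*1/sqrt(k) diverges (p-series with p = 1/2 <= 1; a nonzero constant multiple of a divergent series diverges).
Step 4: The (first) Borel-Cantelli lemma requires a summable sequence of measures, so it does not apply here;
        from this bound alone no conclusion about a.e. convergence can be drawn (convergence in measure still
        gives an a.e.-convergent subsequence, but not a.e. convergence of the whole sequence).
Conclusion: series diverges; Borel-Cantelli is inconclusive about a.e. convergence of f_k.


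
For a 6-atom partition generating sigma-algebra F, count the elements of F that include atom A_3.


Each element of F is a union of some subset S of the 6 atoms.
The element contains A_3 iff A_3 is in S.
So we count subsets S of {A_1,...,A_6} with A_3 in S: choose freely among the other 5 atoms.
Count = 2^(6-1) = 2^5 = 32.


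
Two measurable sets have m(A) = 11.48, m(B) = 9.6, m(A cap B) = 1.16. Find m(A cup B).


By inclusion-exclusion: m(A u B) = m(A) + m(B) - m(A n B)
= 11.48 + 9.6 - 1.16
= 19.92


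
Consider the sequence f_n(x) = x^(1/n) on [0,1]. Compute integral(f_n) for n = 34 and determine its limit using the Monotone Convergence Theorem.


At n = 34: f_34(x) = x^(1/34).
Step 1: integral(x^(1/34), 0, 1) = [x^(1/34+1) / (1/34+1)] from 0 to 1
     = 1 / (1/34 + 1) = 1 / ((34+1)/34) = 34/(34+1)
     = 34/35 = 0.971429
Step 2: As n -> infinity, f_n(x) = x^(1/n) -> 1 for x in (0,1], and f_n is increasing in n.
By MCT, lim_n integral(f_n) = integral(lim_n f_n) = integral(1, 0, 1) = 1.
Step 3: Verify convergence: 34/35 = 0.971429 -> 1


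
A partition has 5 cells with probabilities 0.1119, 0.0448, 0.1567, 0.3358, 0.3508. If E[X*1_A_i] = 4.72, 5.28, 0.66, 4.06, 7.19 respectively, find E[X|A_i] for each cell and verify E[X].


For each cell A_i: E[X|A_i] = E[X*1_A_i] / P(A_i)
Step 1: E[X|A_1] = 4.72 / 0.1119 = 42.180518
Step 2: E[X|A_2] = 5.28 / 0.0448 = 117.857143
Step 3: E[X|A_3] = 0.66 / 0.1567 = 4.21187
Step 4: E[X|A_4] = 4.06 / 0.3358 = 12.09053
Step 5: E[X|A_5] = 7.19 / 0.3508 = 20.496009
Verification: E[X] = sum E[X*1_A_i] = 4.72 + 5.28 + 0.66 + 4.06 + 7.19 = 21.91


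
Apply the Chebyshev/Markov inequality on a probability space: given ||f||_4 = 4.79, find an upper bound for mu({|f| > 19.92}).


Chebyshev/Markov inequality: mu(|f| > eps) <= (||f||_p / eps)^p
Step 1: ||f||_4 / eps = 4.79 / 19.92 = 0.240462
Step 2: Raise to power p = 4:
  (0.240462)^4 = 0.003343
Step 3: Therefore mu(|f| > 19.92) <= 0.003343


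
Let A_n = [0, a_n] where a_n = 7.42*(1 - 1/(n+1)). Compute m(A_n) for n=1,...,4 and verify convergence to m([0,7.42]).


By continuity of measure from below: if A_n increases to A, then m(A_n) -> m(A).
Here A = [0, 7.42], so m(A) = 7.42
Step 1: a_1 = 7.42*(1 - 1/2) = 3.71, m(A_1) = 3.71
Step 2: a_2 = 7.42*(1 - 1/3) = 4.9467, m(A_2) = 4.9467
Step 3: a_3 = 7.42*(1 - 1/4) = 5.565, m(A_3) = 5.565
Step 4: a_4 = 7.42*(1 - 1/5) = 5.936, m(A_4) = 5.936
Limit: m(A_n) -> m([0,7.42]) = 7.42


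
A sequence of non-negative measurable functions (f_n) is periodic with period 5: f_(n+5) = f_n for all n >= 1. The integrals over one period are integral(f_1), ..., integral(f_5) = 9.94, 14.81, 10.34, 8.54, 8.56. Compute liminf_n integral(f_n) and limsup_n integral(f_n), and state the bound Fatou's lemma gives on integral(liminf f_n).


The sequence (integral(f_n)) is periodic with period 5, repeating the values 9.94, 14.81, 10.34, 8.54, 8.56 indefinitely.
Step 1: For a periodic sequence, every tail (a_m, a_(m+1), ...) contains all 5 period values infinitely often.
Step 2: Hence inf of every tail = min of the period values = min(9.94, 14.81, 10.34, 8.54, 8.56) = 8.54.
        liminf_n integral(f_n) = sup over m of (inf of tail from m) = 8.54.
Step 3: Similarly sup of every tail = max of the period values = 14.81.
        limsup_n integral(f_n) = 14.81.
Step 4: Fatou's lemma: integral(liminf_n f_n) <= liminf_n integral(f_n) = 8.54.
        So the integral of the pointwise liminf is at most 8.54.


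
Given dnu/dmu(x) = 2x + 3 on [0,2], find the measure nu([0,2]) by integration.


nu(A) = integral_A (dnu/dmu) dmu = integral_0^2 (2x + 3) dx
Step 1: Antiderivative F(x) = (2/2)x^2 + 3x
Step 2: F(2) = (2/2)*2^2 + 3*2 = 4 + 6 = 10
Step 3: F(0) = (2/2)*0^2 + 3*0 = 0.0 + 0 = 0.0
Step 4: nu([0,2]) = F(2) - F(0) = 10 - 0.0 = 10


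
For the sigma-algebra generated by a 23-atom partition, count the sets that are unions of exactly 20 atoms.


Each element of F is a union of some subset of the 23 atoms.
Elements that are unions of exactly 20 atoms correspond to 20-element subsets of the 23 atoms.
Count = C(23, 20) = 23! / (20! * 3!) = 1771.


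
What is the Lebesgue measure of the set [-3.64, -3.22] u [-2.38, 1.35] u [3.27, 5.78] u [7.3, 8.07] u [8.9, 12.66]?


For pairwise disjoint intervals, m(union) = sum of lengths.
= (-3.22 - -3.64) + (1.35 - -2.38) + (5.78 - 3.27) + (8.07 - 7.3) + (12.66 - 8.9)
= 0.42 + 3.73 + 2.51 + 0.77 + 3.76
= 11.19


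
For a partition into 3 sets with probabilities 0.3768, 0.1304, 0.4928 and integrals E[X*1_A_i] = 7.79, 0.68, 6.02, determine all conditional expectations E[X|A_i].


For each cell A_i: E[X|A_i] = E[X*1_A_i] / P(A_i)
Step 1: E[X|A_1] = 7.79 / 0.3768 = 20.674098
Step 2: E[X|A_2] = 0.68 / 0.1304 = 5.214724
Step 3: E[X|A_3] = 6.02 / 0.4928 = 12.215909
Verification: E[X] = sum E[X*1_A_i] = 7.79 + 0.68 + 6.02 = 14.49


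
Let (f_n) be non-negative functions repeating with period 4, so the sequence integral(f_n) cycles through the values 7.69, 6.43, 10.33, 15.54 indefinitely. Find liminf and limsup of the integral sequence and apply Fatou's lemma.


The sequence (integral(f_n)) is periodic with period 4, repeating the values 7.69, 6.43, 10.33, 15.54 indefinitely.
Step 1: For a periodic sequence, every tail (a_m, a_(m+1), ...) contains all 4 period values infinitely often.
Step 2: Hence inf of every tail = min of the period values = min(7.69, 6.43, 10.33, 15.54) = 6.43.
        liminf_n integral(f_n) = sup over m of (inf of tail from m) = 6.43.
Step 3: Similarly sup of every tail = max of the period values = 15.54.
        limsup_n integral(f_n) = 15.54.
Step 4: Fatou's lemma: integral(liminf_n f_n) <= liminf_n integral(f_n) = 6.43.
        So the integral of the pointwise liminf is at most 6.43.


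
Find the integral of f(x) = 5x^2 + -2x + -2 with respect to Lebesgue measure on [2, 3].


The Lebesgue integral of a Riemann-integrable function agrees with the Riemann integral.
Antiderivative F(x) = (5/3)x^3 + (-2/2)x^2 + -2x
F(3) = (5/3)*3^3 + (-2/2)*3^2 + -2*3
     = (5/3)*27 + (-2/2)*9 + -2*3
     = 45 + -9 + -6
     = 30
F(2) = 5.333333
Integral = F(3) - F(2) = 30 - 5.333333 = 24.666667


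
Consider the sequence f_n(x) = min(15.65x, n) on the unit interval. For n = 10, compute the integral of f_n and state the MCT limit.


f(x) = 15.65x on [0,1]; f_n(x) = min(15.65x, n). At n = 10:
Step 1: f(x) reaches 10 at x = 10/15.65 = 0.638978
Step 2: integral(f_10) = integral(15.65x, 0, 0.638978) + integral(10, 0.638978, 1)
       = 15.65*0.638978^2/2 + 10*(1 - 0.638978)
       = 3.194888 + 3.610224
       = 6.805112
Step 3: As n -> infinity, f_n increases to f, so by MCT integral(f_n) -> integral(f) = 15.65/2 = 7.825.
Convergence: integral(f_10) = 6.805112 -> 7.825 as n -> infinity


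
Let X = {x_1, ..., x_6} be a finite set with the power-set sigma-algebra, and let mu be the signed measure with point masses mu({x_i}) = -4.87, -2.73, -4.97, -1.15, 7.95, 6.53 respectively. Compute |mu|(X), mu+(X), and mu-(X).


Step 1: Every measurable set is a union of atoms (the cells / points), so a Hahn decomposition is
  obtained by grouping atoms by sign: P = union of atoms with mu > 0, N = union of the remaining atoms.
  Atoms in P (indices): 5, 6;  atoms in N (indices): 1, 2, 3, 4
  Positive values: 7.95, 6.53
  Negative values: -4.87, -2.73, -4.97, -1.15
Step 2: mu+(X) = mu(P) = sum of positive atom values = 14.48
Step 3: mu-(X) = -mu(N) = sum of |negative atom values| = 13.72
Step 4: |mu|(X) = mu+(X) + mu-(X) = 14.48 + 13.72 = 28.2


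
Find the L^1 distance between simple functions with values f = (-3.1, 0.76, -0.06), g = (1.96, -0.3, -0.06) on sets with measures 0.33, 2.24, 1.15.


Step 1: Compute differences f_i - g_i:
  -3.1 - 1.96 = -5.06
  0.76 - -0.3 = 1.06
  -0.06 - -0.06 = 0.0
Step 2: Compute |diff|^1 * measure for each set:
  |-5.06|^1 * 0.33 = 5.06 * 0.33 = 1.6698
  |1.06|^1 * 2.24 = 1.06 * 2.24 = 2.3744
  |0.0|^1 * 1.15 = 0.0 * 1.15 = 0.0
Step 3: Sum = 4.0442
Step 4: ||f-g||_1 = (4.0442)^(1/1) = 4.0442


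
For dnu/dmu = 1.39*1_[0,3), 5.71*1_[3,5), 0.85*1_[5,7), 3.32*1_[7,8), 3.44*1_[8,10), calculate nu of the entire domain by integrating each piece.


Integrate each piece of the Radon-Nikodym derivative:
Step 1: integral_0^3 1.39 dx = 1.39*(3-0) = 1.39*3 = 4.17
Step 2: integral_3^5 5.71 dx = 5.71*(5-3) = 5.71*2 = 11.42
Step 3: integral_5^7 0.85 dx = 0.85*(7-5) = 0.85*2 = 1.7
Step 4: integral_7^8 3.32 dx = 3.32*(8-7) = 3.32*1 = 3.32
Step 5: integral_8^10 3.44 dx = 3.44*(10-8) = 3.44*2 = 6.88
Total: 4.17 + 11.42 + 1.7 + 3.32 + 6.88 = 27.49


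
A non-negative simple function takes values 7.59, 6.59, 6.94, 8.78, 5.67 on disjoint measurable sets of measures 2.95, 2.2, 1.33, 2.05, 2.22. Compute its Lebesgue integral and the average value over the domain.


Step 1: Integral = sum(value_i * measure_i)
= 7.59*2.95 + 6.59*2.2 + 6.94*1.33 + 8.78*2.05 + 5.67*2.22
= 22.3905 + 14.498 + 9.2302 + 17.999 + 12.5874
= 76.7051
Step 2: Total measure of domain = 2.95 + 2.2 + 1.33 + 2.05 + 2.22 = 10.75
Step 3: Average value = 76.7051 / 10.75 = 7.135358


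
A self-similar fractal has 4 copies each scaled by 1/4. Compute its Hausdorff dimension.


For a self-similar set with N copies scaled by 1/r:
dim_H = log(N)/log(r) = log(4)/log(4)
= 1.386294/1.386294
= 1


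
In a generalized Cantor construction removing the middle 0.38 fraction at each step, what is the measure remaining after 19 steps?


Step 1: At each step, fraction remaining = 1 - 0.38 = 0.62
Step 2: After 19 steps, measure = (0.62)^19
Result = 1.136167e-04


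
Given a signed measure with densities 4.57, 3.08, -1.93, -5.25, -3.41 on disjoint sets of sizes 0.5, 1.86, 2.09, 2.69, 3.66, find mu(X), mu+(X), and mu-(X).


Step 1: Compute signed measure on each set:
  Set 1: 4.57 * 0.5 = 2.285
  Set 2: 3.08 * 1.86 = 5.7288
  Set 3: -1.93 * 2.09 = -4.0337
  Set 4: -5.25 * 2.69 = -14.1225
  Set 5: -3.41 * 3.66 = -12.4806
Step 2: Total signed measure = (2.285) + (5.7288) + (-4.0337) + (-14.1225) + (-12.4806)
     = -22.623
Step 3: Positive part mu+(X) = sum of positive contributions = 8.0138
Step 4: Negative part mu-(X) = |sum of negative contributions| = 30.6368


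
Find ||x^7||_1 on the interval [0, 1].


Step 1: ||f||_1 = (integral_0^1 |x^7|^1 dx)^(1/1)
     = (integral_0^1 x^7 dx)^(1/1)
Step 2: integral_0^1 x^7 dx = [x^8/(8)] from 0 to 1 = 1^8/8
     = 1/8 = 0.125
Step 3: ||f||_1 = (0.125)^(1/1) = 0.125


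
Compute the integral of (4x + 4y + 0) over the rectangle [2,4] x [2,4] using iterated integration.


By Fubini, integrate in x first, then y.
Step 1: Fix y, integrate over x in [2,4]:
  integral(4x + 4y + 0, x=2..4)
  = 4*(4^2 - 2^2)/2 + (4y + 0)*(4 - 2)
  = 24 + (4y + 0)*2
  = 24 + 8y + 0
  = 24 + 8y
Step 2: Integrate over y in [2,4]:
  integral(24 + 8y, y=2..4)
  = 24*2 + 8*(4^2 - 2^2)/2
  = 48 + 48
  = 96


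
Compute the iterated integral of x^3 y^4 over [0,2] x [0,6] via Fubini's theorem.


By Fubini's theorem, the double integral factors as a product of single integrals:
Step 1: integral_0^2 x^3 dx = [x^4/4] from 0 to 2
     = 2^4/4 = 4
Step 2: integral_0^6 y^4 dy = [y^5/5] from 0 to 6
     = 6^5/5 = 1555.2
Step 3: Double integral = 4 * 1555.2 = 6220.8


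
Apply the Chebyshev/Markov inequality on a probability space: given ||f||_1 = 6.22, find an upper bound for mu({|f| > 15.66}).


Chebyshev/Markov inequality: mu(|f| > eps) <= (||f||_p / eps)^p
Step 1: ||f||_1 / eps = 6.22 / 15.66 = 0.39719
Step 2: Raise to power p = 1:
  (0.39719)^1 = 0.39719
Step 3: Therefore mu(|f| > 15.66) <= 0.39719


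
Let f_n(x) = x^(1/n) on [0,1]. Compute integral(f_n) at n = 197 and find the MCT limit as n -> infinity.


At n = 197: f_197(x) = x^(1/197).
Step 1: integral(x^(1/197), 0, 1) = [x^(1/197+1) / (1/197+1)] from 0 to 1
     = 1 / (1/197 + 1) = 1 / ((197+1)/197) = 197/(197+1)
     = 197/198 = 0.994949
Step 2: As n -> infinity, f_n(x) = x^(1/n) -> 1 for x in (0,1], and f_n is increasing in n.
By MCT, lim_n integral(f_n) = integral(lim_n f_n) = integral(1, 0, 1) = 1.
Step 3: Verify convergence: 197/198 = 0.994949 -> 1


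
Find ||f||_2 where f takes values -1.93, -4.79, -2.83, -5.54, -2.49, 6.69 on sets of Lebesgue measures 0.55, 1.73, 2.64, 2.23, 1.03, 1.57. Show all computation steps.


Step 1: Compute |f_i|^2 for each value:
  |-1.93|^2 = 3.7249
  |-4.79|^2 = 22.9441
  |-2.83|^2 = 8.0089
  |-5.54|^2 = 30.6916
  |-2.49|^2 = 6.2001
  |6.69|^2 = 44.7561
Step 2: Multiply by measures and sum:
  3.7249 * 0.55 = 2.048695
  22.9441 * 1.73 = 39.693293
  8.0089 * 2.64 = 21.143496
  30.6916 * 2.23 = 68.442268
  6.2001 * 1.03 = 6.386103
  44.7561 * 1.57 = 70.267077
Sum = 2.048695 + 39.693293 + 21.143496 + 68.442268 + 6.386103 + 70.267077 = 207.980932
Step 3: Take the p-th root:
||f||_2 = (207.980932)^(1/2) = 14.421544


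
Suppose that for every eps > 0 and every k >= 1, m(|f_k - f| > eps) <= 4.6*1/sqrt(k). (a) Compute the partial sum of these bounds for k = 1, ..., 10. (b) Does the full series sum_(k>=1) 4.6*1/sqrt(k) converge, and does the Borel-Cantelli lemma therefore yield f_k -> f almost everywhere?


Step 1: List the terms 4.6*1/sqrt(k) for k = 1 to 10:
  k=1: 4.6
  k=2: 3.252691
  k=3: 2.655811
  k=4: 2.3
  k=5: 2.057183
  k=6: 1.877942
  k=7: 1.738637
  k=8: 1.626346
  k=9: 1.533333
  k=10: 1.454648
Step 2: Partial sum = 4.6 + 3.252691 + 2.655811 + 2.3 + 2.057183 + 1.877942 + 1.738637 + 1.626346 + 1.533333 + 1.454648
     = 23.09659
Step 3: The full series sum_(k>=1) 4.6*1/sqrt(k) diverges (p-series with p = 1/2 <= 1; a nonzero constant multiple of a divergent series diverges).
Step 4: The (first) Borel-Cantelli lemma requires a summable sequence of measures, so it does not apply here;
        from this bound alone no conclusion about a.e. convergence can be drawn (convergence in measure still
        gives an a.e.-convergent subsequence, but not a.e. convergence of the whole sequence).
Conclusion: series diverges; Borel-Cantelli is inconclusive about a.e. convergence of f_k.


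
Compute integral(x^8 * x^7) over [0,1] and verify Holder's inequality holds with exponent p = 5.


Step 1: Exact integral of f*g = integral(x^15, 0, 1) = 1/16
     = 0.0625
Step 2: Holder bound with p=5, q=1.25:
  ||f||_p = (integral x^40 dx)^(1/5) = (1/41)^(1/5) = 0.475821
  ||g||_q = (integral x^8.75 dx)^(1/1.25) = (1/9.75)^(1/1.25) = 0.161732
Step 3: Holder bound = ||f||_p * ||g||_q = 0.475821 * 0.161732 = 0.076955
Verification: 0.0625 <= 0.076955 (Holder holds)


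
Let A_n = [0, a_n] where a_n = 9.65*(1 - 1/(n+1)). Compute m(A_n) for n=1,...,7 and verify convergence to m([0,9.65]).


By continuity of measure from below: if A_n increases to A, then m(A_n) -> m(A).
Here A = [0, 9.65], so m(A) = 9.65
Step 1: a_1 = 9.65*(1 - 1/2) = 4.825, m(A_1) = 4.825
Step 2: a_2 = 9.65*(1 - 1/3) = 6.4333, m(A_2) = 6.4333
Step 3: a_3 = 9.65*(1 - 1/4) = 7.2375, m(A_3) = 7.2375
Step 4: a_4 = 9.65*(1 - 1/5) = 7.72, m(A_4) = 7.72
Step 5: a_5 = 9.65*(1 - 1/6) = 8.0417, m(A_5) = 8.0417
Step 6: a_6 = 9.65*(1 - 1/7) = 8.2714, m(A_6) = 8.2714
Step 7: a_7 = 9.65*(1 - 1/8) = 8.4437, m(A_7) = 8.4437
Limit: m(A_n) -> m([0,9.65]) = 9.65


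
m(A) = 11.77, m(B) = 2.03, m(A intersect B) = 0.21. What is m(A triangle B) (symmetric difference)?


m(A Delta B) = m(A) + m(B) - 2*m(A n B)
= 11.77 + 2.03 - 2*0.21
= 11.77 + 2.03 - 0.42
= 13.38


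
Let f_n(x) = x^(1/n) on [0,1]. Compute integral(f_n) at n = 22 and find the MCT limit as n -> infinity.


At n = 22: f_22(x) = x^(1/22).
Step 1: integral(x^(1/22), 0, 1) = [x^(1/22+1) / (1/22+1)] from 0 to 1
     = 1 / (1/22 + 1) = 1 / ((22+1)/22) = 22/(22+1)
     = 22/23 = 0.956522
Step 2: As n -> infinity, f_n(x) = x^(1/n) -> 1 for x in (0,1], and f_n is increasing in n.
By MCT, lim_n integral(f_n) = integral(lim_n f_n) = integral(1, 0, 1) = 1.
Step 3: Verify convergence: 22/23 = 0.956522 -> 1


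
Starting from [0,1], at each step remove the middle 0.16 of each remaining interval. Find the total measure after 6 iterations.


Step 1: At each step, fraction remaining = 1 - 0.16 = 0.84
Step 2: After 6 steps, measure = (0.84)^6
Step 3: Computing the power step by step:
  After step 1: 0.84
  After step 2: 0.7056
  After step 3: 0.592704
  After step 4: 0.497871
  After step 5: 0.418212
  ...
Result = 0.351298


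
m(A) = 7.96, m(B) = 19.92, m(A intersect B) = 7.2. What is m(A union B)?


By inclusion-exclusion: m(A u B) = m(A) + m(B) - m(A n B)
= 7.96 + 19.92 - 7.2
= 20.68


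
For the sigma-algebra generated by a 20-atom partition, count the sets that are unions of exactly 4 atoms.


Each element of F is a union of some subset of the 20 atoms.
Elements that are unions of exactly 4 atoms correspond to 4-element subsets of the 20 atoms.
Count = C(20, 4) = 20! / (4! * 16!) = 4845.


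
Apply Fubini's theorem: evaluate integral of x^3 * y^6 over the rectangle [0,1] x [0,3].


By Fubini's theorem, the double integral factors as a product of single integrals:
Step 1: integral_0^1 x^3 dx = [x^4/4] from 0 to 1
     = 1^4/4 = 0.25
Step 2: integral_0^3 y^6 dy = [y^7/7] from 0 to 3
     = 3^7/7 = 312.428571
Step 3: Double integral = 0.25 * 312.428571 = 78.107143


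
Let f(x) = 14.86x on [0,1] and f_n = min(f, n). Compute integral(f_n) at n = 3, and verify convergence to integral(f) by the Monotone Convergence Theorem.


f(x) = 14.86x on [0,1]; f_n(x) = min(14.86x, n). At n = 3:
Step 1: f(x) reaches 3 at x = 3/14.86 = 0.201884
Step 2: integral(f_3) = integral(14.86x, 0, 0.201884) + integral(3, 0.201884, 1)
       = 14.86*0.201884^2/2 + 3*(1 - 0.201884)
       = 0.302826 + 2.394347
       = 2.697174
Step 3: As n -> infinity, f_n increases to f, so by MCT integral(f_n) -> integral(f) = 14.86/2 = 7.43.
Convergence: integral(f_3) = 2.697174 -> 7.43 as n -> infinity


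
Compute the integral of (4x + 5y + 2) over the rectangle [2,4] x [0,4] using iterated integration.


By Fubini, integrate in x first, then y.
Step 1: Fix y, integrate over x in [2,4]:
  integral(4x + 5y + 2, x=2..4)
  = 4*(4^2 - 2^2)/2 + (5y + 2)*(4 - 2)
  = 24 + (5y + 2)*2
  = 24 + 10y + 4
  = 28 + 10y
Step 2: Integrate over y in [0,4]:
  integral(28 + 10y, y=0..4)
  = 28*4 + 10*(4^2 - 0^2)/2
  = 112 + 80
  = 192


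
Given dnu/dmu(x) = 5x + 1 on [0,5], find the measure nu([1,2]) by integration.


nu(A) = integral_A (dnu/dmu) dmu = integral_1^2 (5x + 1) dx
Step 1: Antiderivative F(x) = (5/2)x^2 + 1x
Step 2: F(2) = (5/2)*2^2 + 1*2 = 10 + 2 = 12
Step 3: F(1) = (5/2)*1^2 + 1*1 = 2.5 + 1 = 3.5
Step 4: nu([1,2]) = F(2) - F(1) = 12 - 3.5 = 8.5


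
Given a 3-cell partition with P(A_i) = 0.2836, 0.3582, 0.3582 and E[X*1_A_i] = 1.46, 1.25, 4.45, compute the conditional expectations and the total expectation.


For each cell A_i: E[X|A_i] = E[X*1_A_i] / P(A_i)
Step 1: E[X|A_1] = 1.46 / 0.2836 = 5.148096
Step 2: E[X|A_2] = 1.25 / 0.3582 = 3.489671
Step 3: E[X|A_3] = 4.45 / 0.3582 = 12.423227
Verification: E[X] = sum E[X*1_A_i] = 1.46 + 1.25 + 4.45 = 7.16


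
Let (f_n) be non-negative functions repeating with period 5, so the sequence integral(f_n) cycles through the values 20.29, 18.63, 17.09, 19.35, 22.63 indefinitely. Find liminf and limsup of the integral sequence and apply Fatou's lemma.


The sequence (integral(f_n)) is periodic with period 5, repeating the values 20.29, 18.63, 17.09, 19.35, 22.63 indefinitely.
Step 1: For a periodic sequence, every tail (a_m, a_(m+1), ...) contains all 5 period values infinitely often.
Step 2: Hence inf of every tail = min of the period values = min(20.29, 18.63, 17.09, 19.35, 22.63) = 17.09.
        liminf_n integral(f_n) = sup over m of (inf of tail from m) = 17.09.
Step 3: Similarly sup of every tail = max of the period values = 22.63.
        limsup_n integral(f_n) = 22.63.
Step 4: Fatou's lemma: integral(liminf_n f_n) <= liminf_n integral(f_n) = 17.09.
        So the integral of the pointwise liminf is at most 17.09.


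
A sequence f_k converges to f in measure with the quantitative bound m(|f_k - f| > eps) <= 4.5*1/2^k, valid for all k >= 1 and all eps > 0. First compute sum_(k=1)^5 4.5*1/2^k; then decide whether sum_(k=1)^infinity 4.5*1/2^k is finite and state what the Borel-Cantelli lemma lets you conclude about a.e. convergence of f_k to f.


Step 1: List the terms 4.5*1/2^k for k = 1 to 5:
  k=1: 2.25
  k=2: 1.125
  k=3: 0.5625
  k=4: 0.28125
  k=5: 0.140625
Step 2: Partial sum = 2.25 + 1.125 + 0.5625 + 0.28125 + 0.140625
     = 4.359375
Step 3: The full series sum_(k>=1) 4.5*1/2^k converges (geometric series with ratio 1/2 < 1; a constant multiple of a convergent series converges).
Step 4: Fix eps > 0. Since sum_k m(|f_k - f| > eps) < infinity, the Borel-Cantelli lemma gives
        m(limsup_k {|f_k - f| > eps}) = 0, i.e. for a.e. x, |f_k(x) - f(x)| <= eps for all large k.
        Applying this with eps = 1/j for j = 1, 2, ... and intersecting the countably many full-measure sets,
        for a.e. x we get limsup_k |f_k(x) - f(x)| <= 1/j for every j, hence f_k -> f almost everywhere.
Conclusion: series converges; Borel-Cantelli yields f_k -> f a.e.


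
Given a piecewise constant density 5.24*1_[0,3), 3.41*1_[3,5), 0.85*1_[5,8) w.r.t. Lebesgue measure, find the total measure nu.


Integrate each piece of the Radon-Nikodym derivative:
Step 1: integral_0^3 5.24 dx = 5.24*(3-0) = 5.24*3 = 15.72
Step 2: integral_3^5 3.41 dx = 3.41*(5-3) = 3.41*2 = 6.82
Step 3: integral_5^8 0.85 dx = 0.85*(8-5) = 0.85*3 = 2.55
Total: 15.72 + 6.82 + 2.55 = 25.09


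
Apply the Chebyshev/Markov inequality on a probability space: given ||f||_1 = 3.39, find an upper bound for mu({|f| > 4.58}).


Chebyshev/Markov inequality: mu(|f| > eps) <= (||f||_p / eps)^p
Step 1: ||f||_1 / eps = 3.39 / 4.58 = 0.740175
Step 2: Raise to power p = 1:
  (0.740175)^1 = 0.740175
Step 3: Therefore mu(|f| > 4.58) <= 0.740175


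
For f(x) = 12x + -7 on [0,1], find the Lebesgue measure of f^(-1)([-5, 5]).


f^(-1)([-5, 5]) = {x : -5 <= 12x + -7 <= 5}
Solving: (-5 - -7)/12 <= x <= (5 - -7)/12
= [0.166667, 1]
Intersecting with [0,1]: [0.166667, 1]
Measure = 1 - 0.166667 = 0.833333


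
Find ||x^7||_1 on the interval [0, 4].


Step 1: ||f||_1 = (integral_0^4 |x^7|^1 dx)^(1/1)
     = (integral_0^4 x^7 dx)^(1/1)
Step 2: integral_0^4 x^7 dx = [x^8/(8)] from 0 to 4 = 4^8/8
     = 65536/8 = 8192
Step 3: ||f||_1 = (8192)^(1/1) = 8192


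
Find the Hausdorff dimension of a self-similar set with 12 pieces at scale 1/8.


For a self-similar set with N copies scaled by 1/r:
dim_H = log(N)/log(r) = log(12)/log(8)
= 2.484907/2.079442
= 1.194988


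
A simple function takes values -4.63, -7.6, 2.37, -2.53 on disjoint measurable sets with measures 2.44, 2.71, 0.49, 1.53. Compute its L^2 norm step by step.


Step 1: Compute |f_i|^2 for each value:
  |-4.63|^2 = 21.4369
  |-7.6|^2 = 57.76
  |2.37|^2 = 5.6169
  |-2.53|^2 = 6.4009
Step 2: Multiply by measures and sum:
  21.4369 * 2.44 = 52.306036
  57.76 * 2.71 = 156.5296
  5.6169 * 0.49 = 2.752281
  6.4009 * 1.53 = 9.793377
Sum = 52.306036 + 156.5296 + 2.752281 + 9.793377 = 221.381294
Step 3: Take the p-th root:
||f||_2 = (221.381294)^(1/2) = 14.878888


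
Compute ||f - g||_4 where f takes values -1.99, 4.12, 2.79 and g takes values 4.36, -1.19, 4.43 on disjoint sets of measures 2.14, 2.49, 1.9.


Step 1: Compute differences f_i - g_i:
  -1.99 - 4.36 = -6.35
  4.12 - -1.19 = 5.31
  2.79 - 4.43 = -1.64
Step 2: Compute |diff|^4 * measure for each set:
  |-6.35|^4 * 2.14 = 1625.904006 * 2.14 = 3479.434573
  |5.31|^4 * 2.49 = 795.020055 * 2.49 = 1979.599937
  |-1.64|^4 * 1.9 = 7.233948 * 1.9 = 13.744502
Step 3: Sum = 5472.779012
Step 4: ||f-g||_4 = (5472.779012)^(1/4) = 8.60106


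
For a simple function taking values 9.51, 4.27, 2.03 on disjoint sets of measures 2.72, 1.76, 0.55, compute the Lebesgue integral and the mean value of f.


Step 1: Integral = sum(value_i * measure_i)
= 9.51*2.72 + 4.27*1.76 + 2.03*0.55
= 25.8672 + 7.5152 + 1.1165
= 34.4989
Step 2: Total measure of domain = 2.72 + 1.76 + 0.55 = 5.03
Step 3: Average value = 34.4989 / 5.03 = 6.858628


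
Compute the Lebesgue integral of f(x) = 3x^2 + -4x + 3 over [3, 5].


The Lebesgue integral of a Riemann-integrable function agrees with the Riemann integral.
Antiderivative F(x) = (3/3)x^3 + (-4/2)x^2 + 3x
F(5) = (3/3)*5^3 + (-4/2)*5^2 + 3*5
     = (3/3)*125 + (-4/2)*25 + 3*5
     = 125 + -50 + 15
     = 90
F(3) = 18
Integral = F(5) - F(3) = 90 - 18 = 72


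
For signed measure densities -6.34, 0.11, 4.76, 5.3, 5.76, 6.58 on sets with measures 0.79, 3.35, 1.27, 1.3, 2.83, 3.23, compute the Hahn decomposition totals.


Step 1: Compute signed measure on each set:
  Set 1: -6.34 * 0.79 = -5.0086
  Set 2: 0.11 * 3.35 = 0.3685
  Set 3: 4.76 * 1.27 = 6.0452
  Set 4: 5.3 * 1.3 = 6.89
  Set 5: 5.76 * 2.83 = 16.3008
  Set 6: 6.58 * 3.23 = 21.2534
Step 2: Total signed measure = (-5.0086) + (0.3685) + (6.0452) + (6.89) + (16.3008) + (21.2534)
     = 45.8493
Step 3: Positive part mu+(X) = sum of positive contributions = 50.8579
Step 4: Negative part mu-(X) = |sum of negative contributions| = 5.0086


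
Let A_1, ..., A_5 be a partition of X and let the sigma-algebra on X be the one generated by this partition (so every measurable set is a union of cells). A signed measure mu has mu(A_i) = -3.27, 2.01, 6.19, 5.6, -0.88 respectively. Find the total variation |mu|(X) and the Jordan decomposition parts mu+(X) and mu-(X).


Step 1: Every measurable set is a union of atoms (the cells / points), so a Hahn decomposition is
  obtained by grouping atoms by sign: P = union of atoms with mu > 0, N = union of the remaining atoms.
  Atoms in P (indices): 2, 3, 4;  atoms in N (indices): 1, 5
  Positive values: 2.01, 6.19, 5.6
  Negative values: -3.27, -0.88
Step 2: mu+(X) = mu(P) = sum of positive atom values = 13.8
Step 3: mu-(X) = -mu(N) = sum of |negative atom values| = 4.15
Step 4: |mu|(X) = mu+(X) + mu-(X) = 13.8 + 4.15 = 17.95


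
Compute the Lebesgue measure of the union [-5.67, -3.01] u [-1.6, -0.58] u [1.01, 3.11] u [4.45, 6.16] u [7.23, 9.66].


For pairwise disjoint intervals, m(union) = sum of lengths.
= (-3.01 - -5.67) + (-0.58 - -1.6) + (3.11 - 1.01) + (6.16 - 4.45) + (9.66 - 7.23)
= 2.66 + 1.02 + 2.1 + 1.71 + 2.43
= 9.92


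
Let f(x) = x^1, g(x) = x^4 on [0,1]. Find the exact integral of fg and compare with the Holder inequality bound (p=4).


Step 1: Exact integral of f*g = integral(x^5, 0, 1) = 1/6
     = 0.166667
Step 2: Holder bound with p=4, q=1.333333:
  ||f||_p = (integral x^4 dx)^(1/4) = (1/5)^(1/4) = 0.66874
  ||g||_q = (integral x^5.333333 dx)^(1/1.333333) = (1/6.333333)^(1/1.333333) = 0.250482
Step 3: Holder bound = ||f||_p * ||g||_q = 0.66874 * 0.250482 = 0.167507
Verification: 0.166667 <= 0.167507 (Holder holds)


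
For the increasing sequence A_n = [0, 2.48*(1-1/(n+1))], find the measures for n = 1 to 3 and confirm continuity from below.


By continuity of measure from below: if A_n increases to A, then m(A_n) -> m(A).
Here A = [0, 2.48], so m(A) = 2.48
Step 1: a_1 = 2.48*(1 - 1/2) = 1.24, m(A_1) = 1.24
Step 2: a_2 = 2.48*(1 - 1/3) = 1.6533, m(A_2) = 1.6533
Step 3: a_3 = 2.48*(1 - 1/4) = 1.86, m(A_3) = 1.86
Limit: m(A_n) -> m([0,2.48]) = 2.48


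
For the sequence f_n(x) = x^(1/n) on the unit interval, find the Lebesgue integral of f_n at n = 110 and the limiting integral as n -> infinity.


At n = 110: f_110(x) = x^(1/110).
Step 1: integral(x^(1/110), 0, 1) = [x^(1/110+1) / (1/110+1)] from 0 to 1
     = 1 / (1/110 + 1) = 1 / ((110+1)/110) = 110/(110+1)
     = 110/111 = 0.990991
Step 2: As n -> infinity, f_n(x) = x^(1/n) -> 1 for x in (0,1], and f_n is increasing in n.
By MCT, lim_n integral(f_n) = integral(lim_n f_n) = integral(1, 0, 1) = 1.
Step 3: Verify convergence: 110/111 = 0.990991 -> 1


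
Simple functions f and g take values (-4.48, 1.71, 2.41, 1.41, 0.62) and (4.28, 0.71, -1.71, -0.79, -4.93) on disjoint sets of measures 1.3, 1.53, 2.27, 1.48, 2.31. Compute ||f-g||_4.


Step 1: Compute differences f_i - g_i:
  -4.48 - 4.28 = -8.76
  1.71 - 0.71 = 1
  2.41 - -1.71 = 4.12
  1.41 - -0.79 = 2.2
  0.62 - -4.93 = 5.55
Step 2: Compute |diff|^4 * measure for each set:
  |-8.76|^4 * 1.3 = 5888.659254 * 1.3 = 7655.25703
  |1|^4 * 1.53 = 1 * 1.53 = 1.53
  |4.12|^4 * 2.27 = 288.130255 * 2.27 = 654.05568
  |2.2|^4 * 1.48 = 23.4256 * 1.48 = 34.669888
  |5.55|^4 * 2.31 = 948.794006 * 2.31 = 2191.714154
Step 3: Sum = 10537.226752
Step 4: ||f-g||_4 = (10537.226752)^(1/4) = 10.131683


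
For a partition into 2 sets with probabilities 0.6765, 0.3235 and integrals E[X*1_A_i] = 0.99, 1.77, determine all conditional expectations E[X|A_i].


For each cell A_i: E[X|A_i] = E[X*1_A_i] / P(A_i)
Step 1: E[X|A_1] = 0.99 / 0.6765 = 1.463415
Step 2: E[X|A_2] = 1.77 / 0.3235 = 5.471406
Verification: E[X] = sum E[X*1_A_i] = 0.99 + 1.77 = 2.76


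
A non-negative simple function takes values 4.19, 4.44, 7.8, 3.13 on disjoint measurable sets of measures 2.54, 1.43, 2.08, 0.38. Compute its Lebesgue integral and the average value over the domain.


Step 1: Integral = sum(value_i * measure_i)
= 4.19*2.54 + 4.44*1.43 + 7.8*2.08 + 3.13*0.38
= 10.6426 + 6.3492 + 16.224 + 1.1894
= 34.4052
Step 2: Total measure of domain = 2.54 + 1.43 + 2.08 + 0.38 = 6.43
Step 3: Average value = 34.4052 / 6.43 = 5.350731
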